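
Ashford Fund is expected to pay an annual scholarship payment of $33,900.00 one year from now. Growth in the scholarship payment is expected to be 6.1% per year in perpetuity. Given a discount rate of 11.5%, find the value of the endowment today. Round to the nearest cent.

$627777.78

Growing perpetuity: P = D₁ / (r − g) = $33,900.0000 / (0.115 − 0.061) = $627,777.78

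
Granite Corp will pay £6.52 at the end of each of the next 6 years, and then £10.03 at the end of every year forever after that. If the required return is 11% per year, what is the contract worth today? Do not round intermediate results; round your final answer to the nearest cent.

PV of 6-year annuity: £6.52 × [1 − (1+0.11)^−6] / 0.11 = 27.58311
Perpetuity value at year 6: £10.03 / 0.11 = 91.18182
PV of perpetuity: 91.18182 / (1+0.11)^6 = 48.74952
Total PV = 27.58311 + 48.74952 = 76.33263

£76.33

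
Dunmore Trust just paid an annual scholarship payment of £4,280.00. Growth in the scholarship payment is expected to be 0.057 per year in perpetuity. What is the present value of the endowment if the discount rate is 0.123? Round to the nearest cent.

£68544.85

D₁ = D₀ × (1 + g) = £4,280.00 × 1.057 = £4,523.9600
Growing perpetuity: P = D₁ / (r − g) = £4,523.9600 / (0.123 − 0.057) = £68,544.85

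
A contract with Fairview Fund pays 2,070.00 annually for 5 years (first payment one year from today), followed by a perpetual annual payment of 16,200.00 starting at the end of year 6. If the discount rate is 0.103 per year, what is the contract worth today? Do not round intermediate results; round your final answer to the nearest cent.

PV of 5-year annuity: 2,070.00 × [1 − (1+0.103)^−5] / 0.103 = 7787.15808
Perpetuity value at year 5: 16,200.00 / 0.103 = 157281.55340
PV of perpetuity: 157281.55340 / (1+0.103)^5 = 96338.57711
Total PV = 7787.15808 + 96338.57711 = 104125.73519

104125.74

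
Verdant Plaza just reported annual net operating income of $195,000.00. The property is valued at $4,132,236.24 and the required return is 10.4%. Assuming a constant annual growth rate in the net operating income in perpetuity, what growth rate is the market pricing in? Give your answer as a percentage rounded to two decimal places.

5.43%

P = D₀(1+g)/(r−g) ⇒ P(r−g) = D₀(1+g) ⇒ g(P+D₀) = P·r − D₀
g = (P·r − D₀)/(P + D₀) = ($4,132,236.24×0.104 − $195,000.00) / ($4,132,236.24 + $195,000.00) = 0.054250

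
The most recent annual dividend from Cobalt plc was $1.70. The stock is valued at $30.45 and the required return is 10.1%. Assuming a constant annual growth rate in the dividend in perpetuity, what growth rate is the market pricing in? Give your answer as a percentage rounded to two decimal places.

4.28%

P = D₀(1+g)/(r−g) ⇒ P(r−g) = D₀(1+g) ⇒ g(P+D₀) = P·r − D₀
g = (P·r − D₀)/(P + D₀) = ($30.45×0.101 − $1.70) / ($30.45 + $1.70) = 0.042782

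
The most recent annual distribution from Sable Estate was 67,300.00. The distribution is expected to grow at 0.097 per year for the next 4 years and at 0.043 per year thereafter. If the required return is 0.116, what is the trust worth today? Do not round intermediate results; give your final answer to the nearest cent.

D_1 = 73828.10000
D_2 = 80989.42570
D_3 = 88845.39999
D_4 = 97463.40379
Terminal value at year 4: TV = D_4×(1+g_2)/(r−g_2) = 101654.33016/0.073 = 1392525.07062
P_0 = D_1/(1+r)^1 + D_2/(1+r)^2 + D_3/(1+r)^3 + D_4/(1+r)^4 + TV/(1+r)^4
    = 66154.21147 + 65027.93009 + 63920.82375 + 62832.56600 + 897731.04576 = 1155666.57708

1155666.58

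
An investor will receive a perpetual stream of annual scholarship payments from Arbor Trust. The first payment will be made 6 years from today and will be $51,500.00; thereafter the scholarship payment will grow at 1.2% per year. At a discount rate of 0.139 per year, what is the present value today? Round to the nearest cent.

Value at end of year 5: C₁ / (r − g) = $51,500.00 / (0.139 − 0.012) = $405,511.8110
Discount to today: PV = $405,511.8110 / (1 + 0.139)^5 = $405,511.8110 / 1.916985 = $211,536.29

$211536.29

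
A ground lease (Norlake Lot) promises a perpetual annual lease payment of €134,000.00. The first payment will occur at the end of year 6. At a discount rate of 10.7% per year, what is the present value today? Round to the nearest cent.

€753325.93

Value at end of year 5: C / r = €134,000.00 / 0.107 = €1,252,336.4486
Discount to today: PV = €1,252,336.4486 / (1 + 0.107)^5 = €1,252,336.4486 / 1.662410 = €753,325.93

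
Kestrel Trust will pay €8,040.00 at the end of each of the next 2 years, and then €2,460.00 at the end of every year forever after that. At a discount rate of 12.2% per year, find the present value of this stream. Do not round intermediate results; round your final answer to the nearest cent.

PV of 2-year annuity: €8,040.00 × [1 − (1+0.122)^−2] / 0.122 = 13552.38449
Perpetuity value at year 2: €2,460.00 / 0.122 = 20163.93443
PV of perpetuity: 20163.93443 / (1+0.122)^2 = 16017.30932
Total PV = 13552.38449 + 16017.30932 = 29569.69381

€29569.69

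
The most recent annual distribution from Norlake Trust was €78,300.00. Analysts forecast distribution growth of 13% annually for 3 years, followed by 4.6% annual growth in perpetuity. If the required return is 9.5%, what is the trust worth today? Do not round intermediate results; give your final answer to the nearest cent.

D_1 = 88479.00000
D_2 = 99981.27000
D_3 = 112978.83510
Terminal value at year 3: TV = D_3×(1+g_2)/(r−g_2) = 118175.86151/0.049 = 2411752.27581
P_0 = D_1/(1+r)^1 + D_2/(1+r)^2 + D_3/(1+r)^3 + TV/(1+r)^3
    = 80802.73973 + 83385.47570 + 86050.76488 + 1836920.40941 = 2087159.38971

€2087159.39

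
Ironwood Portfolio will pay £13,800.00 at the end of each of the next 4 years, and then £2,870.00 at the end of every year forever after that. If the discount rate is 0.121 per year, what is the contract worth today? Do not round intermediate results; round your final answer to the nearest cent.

£56847.44

PV of 4-year annuity: £13,800.00 × [1 − (1+0.121)^−4] / 0.121 = 41827.29496
Perpetuity value at year 4: £2,870.00 / 0.121 = 23719.00826
PV of perpetuity: 23719.00826 / (1+0.121)^4 = 15020.14330
Total PV = 41827.29496 + 15020.14330 = 56847.43826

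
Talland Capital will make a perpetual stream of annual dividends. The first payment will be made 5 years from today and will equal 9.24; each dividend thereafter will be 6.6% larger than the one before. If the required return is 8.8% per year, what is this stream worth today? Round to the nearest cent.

Value at end of year 4: C₁ / (r − g) = 9.24 / (0.088 − 0.066) = 420.0000
Discount to today: PV = 420.0000 / (1 + 0.088)^4 = 420.0000 / 1.401250 = 299.73

299.73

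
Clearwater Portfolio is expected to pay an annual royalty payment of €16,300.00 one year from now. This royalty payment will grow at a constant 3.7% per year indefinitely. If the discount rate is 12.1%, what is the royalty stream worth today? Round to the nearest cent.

€194047.62

Growing perpetuity: P = D₁ / (r − g) = €16,300.0000 / (0.121 − 0.037) = €194,047.62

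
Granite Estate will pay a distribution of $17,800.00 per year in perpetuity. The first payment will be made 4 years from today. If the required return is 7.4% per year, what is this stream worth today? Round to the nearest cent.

$194167.01

Value at end of year 3: C / r = $17,800.00 / 0.074 = $240,540.5405
Discount to today: PV = $240,540.5405 / (1 + 0.074)^3 = $240,540.5405 / 1.238833 = $194,167.01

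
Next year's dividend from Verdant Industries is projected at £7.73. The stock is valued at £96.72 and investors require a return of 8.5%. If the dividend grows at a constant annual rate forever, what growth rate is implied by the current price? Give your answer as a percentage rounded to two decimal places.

0.51%

P = D₁/(r−g) ⇒ g = r − D₁/P = 0.085 − £7.73/£96.72 = 0.005079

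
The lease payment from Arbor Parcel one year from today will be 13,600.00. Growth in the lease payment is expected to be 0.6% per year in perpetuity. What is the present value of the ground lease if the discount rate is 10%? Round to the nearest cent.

Growing perpetuity: P = D₁ / (r − g) = 13,600.0000 / (0.1 − 0.006) = 144,680.85

144680.85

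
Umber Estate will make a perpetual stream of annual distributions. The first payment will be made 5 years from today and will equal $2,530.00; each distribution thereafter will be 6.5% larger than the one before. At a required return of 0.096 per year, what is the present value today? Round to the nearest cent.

Value at end of year 4: C₁ / (r − g) = $2,530.00 / (0.096 − 0.065) = $81,612.9032
Discount to today: PV = $81,612.9032 / (1 + 0.096)^4 = $81,612.9032 / 1.442920 = $56,560.94

$56560.94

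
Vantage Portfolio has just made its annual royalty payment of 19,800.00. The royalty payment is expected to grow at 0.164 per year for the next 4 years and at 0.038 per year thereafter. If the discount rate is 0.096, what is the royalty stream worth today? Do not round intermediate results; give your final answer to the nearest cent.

543091.92

D_1 = 23047.20000
D_2 = 26826.94080
D_3 = 31226.55909
D_4 = 36347.71478
Terminal value at year 4: TV = D_4×(1+g_2)/(r−g_2) = 37728.92794/0.058 = 650498.75765
P_0 = D_1/(1+r)^1 + D_2/(1+r)^2 + D_3/(1+r)^3 + D_4/(1+r)^4 + TV/(1+r)^4
    = 21028.46715 + 22333.15307 + 23718.78666 + 25190.39021 + 450821.12131 = 543091.91840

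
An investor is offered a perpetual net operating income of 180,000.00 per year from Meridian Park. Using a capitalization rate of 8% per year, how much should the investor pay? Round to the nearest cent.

2250000.00

Level perpetuity: PV = C / r = 180,000.00 / 0.08 = 2,250,000.00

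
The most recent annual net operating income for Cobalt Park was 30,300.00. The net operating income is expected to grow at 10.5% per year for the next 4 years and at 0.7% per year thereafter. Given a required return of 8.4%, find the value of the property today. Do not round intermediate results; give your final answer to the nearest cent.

D_1 = 33481.50000
D_2 = 36997.05750
D_3 = 40881.74854
D_4 = 45174.33213
Terminal value at year 4: TV = D_4×(1+g_2)/(r−g_2) = 45490.55246/0.077 = 590786.39557
P_0 = D_1/(1+r)^1 + D_2/(1+r)^2 + D_3/(1+r)^3 + D_4/(1+r)^4 + TV/(1+r)^4
    = 30886.99262 + 31485.35687 + 32095.31304 + 32717.08571 + 427871.49757 = 555056.24582

555056.25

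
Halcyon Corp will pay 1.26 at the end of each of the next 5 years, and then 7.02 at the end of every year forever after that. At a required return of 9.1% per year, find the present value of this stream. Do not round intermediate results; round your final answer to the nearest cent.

PV of 5-year annuity: 1.26 × [1 − (1+0.091)^−5] / 0.091 = 4.88827
Perpetuity value at year 5: 7.02 / 0.091 = 77.14286
PV of perpetuity: 77.14286 / (1+0.091)^5 = 49.90821
Total PV = 4.88827 + 49.90821 = 54.79648

54.80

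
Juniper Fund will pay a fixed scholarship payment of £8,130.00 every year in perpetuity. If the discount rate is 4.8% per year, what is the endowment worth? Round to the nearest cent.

Level perpetuity: PV = C / r = £8,130.00 / 0.048 = £169,375.00

£169375.00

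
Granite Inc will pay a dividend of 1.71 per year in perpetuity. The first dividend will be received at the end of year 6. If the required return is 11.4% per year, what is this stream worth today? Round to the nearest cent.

Value at end of year 5: C / r = 1.71 / 0.114 = 15.0000
Discount to today: PV = 15.0000 / (1 + 0.114)^5 = 15.0000 / 1.715639 = 8.74

8.74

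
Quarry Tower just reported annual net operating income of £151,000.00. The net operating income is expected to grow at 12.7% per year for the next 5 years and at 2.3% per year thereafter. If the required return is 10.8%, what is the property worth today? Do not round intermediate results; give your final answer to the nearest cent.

D_1 = 170177.00000
D_2 = 191789.47900
D_3 = 216146.74283
D_4 = 243597.37917
D_5 = 274534.24633
Terminal value at year 5: TV = D_5×(1+g_2)/(r−g_2) = 280848.53399/0.085 = 3304100.39992
P_0 = D_1/(1+r)^1 + D_2/(1+r)^2 + D_3/(1+r)^3 + D_4/(1+r)^4 + D_5/(1+r)^5 + TV/(1+r)^5
    = 153589.35018 + 156223.10258 + 158902.01859 + 161626.87270 + 164398.45265 + 1978583.73014 = 2773323.52684

£2773323.53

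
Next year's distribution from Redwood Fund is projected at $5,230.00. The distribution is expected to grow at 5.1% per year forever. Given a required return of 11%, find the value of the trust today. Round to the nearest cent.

$88644.07

Growing perpetuity: P = D₁ / (r − g) = $5,230.0000 / (0.11 − 0.051) = $88,644.07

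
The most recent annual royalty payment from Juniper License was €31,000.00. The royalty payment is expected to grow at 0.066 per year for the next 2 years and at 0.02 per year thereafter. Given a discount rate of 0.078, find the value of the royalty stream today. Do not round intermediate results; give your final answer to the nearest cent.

€594071.14

D_1 = 33046.00000
D_2 = 35227.03600
Terminal value at year 2: TV = D_2×(1+g_2)/(r−g_2) = 35931.57672/0.058 = 619509.94345
P_0 = D_1/(1+r)^1 + D_2/(1+r)^2 + TV/(1+r)^2
    = 30654.91651 + 30313.67440 + 533102.54977 = 594071.14068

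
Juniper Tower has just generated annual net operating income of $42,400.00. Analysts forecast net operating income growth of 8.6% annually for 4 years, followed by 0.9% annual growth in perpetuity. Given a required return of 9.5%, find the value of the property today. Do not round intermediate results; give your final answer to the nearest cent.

$647449.73

D_1 = 46046.40000
D_2 = 50006.39040
D_3 = 54306.93997
D_4 = 58977.33681
Terminal value at year 4: TV = D_4×(1+g_2)/(r−g_2) = 59508.13284/0.086 = 691955.03306
P_0 = D_1/(1+r)^1 + D_2/(1+r)^2 + D_3/(1+r)^3 + D_4/(1+r)^4 + TV/(1+r)^4
    = 42051.50685 + 41705.87803 + 41363.08999 + 41023.11938 + 481306.13325 = 647449.72749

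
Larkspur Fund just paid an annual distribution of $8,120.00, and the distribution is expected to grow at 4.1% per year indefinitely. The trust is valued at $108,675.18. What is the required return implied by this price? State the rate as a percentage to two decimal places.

D₁ = $8,120.00 × 1.041 = $8,452.9200
P = D₁/(r − g) ⇒ r = D₁/P + g = $8,452.9200/$108,675.18 + 0.041 = 0.077782 + 0.041 = 0.118782

11.88%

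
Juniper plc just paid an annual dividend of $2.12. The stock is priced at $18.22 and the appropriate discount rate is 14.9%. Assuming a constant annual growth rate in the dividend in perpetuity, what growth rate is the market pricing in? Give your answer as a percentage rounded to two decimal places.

P = D₀(1+g)/(r−g) ⇒ P(r−g) = D₀(1+g) ⇒ g(P+D₀) = P·r − D₀
g = (P·r − D₀)/(P + D₀) = ($18.22×0.149 − $2.12) / ($18.22 + $2.12) = 0.029242

2.92%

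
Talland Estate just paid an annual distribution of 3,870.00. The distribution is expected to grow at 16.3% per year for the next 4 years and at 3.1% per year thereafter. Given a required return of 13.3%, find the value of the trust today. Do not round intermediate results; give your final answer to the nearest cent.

59960.09

D_1 = 4500.81000
D_2 = 5234.44203
D_3 = 6087.65608
D_4 = 7079.94402
Terminal value at year 4: TV = D_4×(1+g_2)/(r−g_2) = 7299.42229/0.102 = 71562.96360
P_0 = D_1/(1+r)^1 + D_2/(1+r)^2 + D_3/(1+r)^3 + D_4/(1+r)^4 + TV/(1+r)^4
    = 3972.47132 + 4077.65590 + 4185.62561 + 4296.45418 + 43427.88489 = 59960.09190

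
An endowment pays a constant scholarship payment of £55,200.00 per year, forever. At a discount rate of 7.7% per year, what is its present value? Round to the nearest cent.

£716883.12

Level perpetuity: PV = C / r = £55,200.00 / 0.077 = £716,883.12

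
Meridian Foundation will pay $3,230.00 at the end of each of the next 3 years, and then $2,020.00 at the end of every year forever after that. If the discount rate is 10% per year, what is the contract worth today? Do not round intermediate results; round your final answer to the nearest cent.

$23209.09

PV of 3-year annuity: $3,230.00 × [1 − (1+0.1)^−3] / 0.1 = 8032.53193
Perpetuity value at year 3: $2,020.00 / 0.1 = 20200.00000
PV of perpetuity: 20200.00000 / (1+0.1)^3 = 15176.55898
Total PV = 8032.53193 + 15176.55898 = 23209.09091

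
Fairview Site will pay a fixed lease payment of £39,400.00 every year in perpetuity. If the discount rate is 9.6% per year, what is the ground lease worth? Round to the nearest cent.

Level perpetuity: PV = C / r = £39,400.00 / 0.096 = £410,416.67

£410416.67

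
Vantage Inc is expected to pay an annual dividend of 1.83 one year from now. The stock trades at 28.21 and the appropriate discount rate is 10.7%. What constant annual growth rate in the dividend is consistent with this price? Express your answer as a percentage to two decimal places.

P = D₁/(r−g) ⇒ g = r − D₁/P = 0.107 − 1.83/28.21 = 0.042129

4.21%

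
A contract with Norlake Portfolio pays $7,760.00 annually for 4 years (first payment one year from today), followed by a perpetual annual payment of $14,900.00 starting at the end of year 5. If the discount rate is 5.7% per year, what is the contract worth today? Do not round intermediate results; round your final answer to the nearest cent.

$236491.74

PV of 4-year annuity: $7,760.00 × [1 − (1+0.057)^−4] / 0.057 = 27074.97100
Perpetuity value at year 4: $14,900.00 / 0.057 = 261403.50877
PV of perpetuity: 261403.50877 / (1+0.057)^4 = 209416.77322
Total PV = 27074.97100 + 209416.77322 = 236491.74422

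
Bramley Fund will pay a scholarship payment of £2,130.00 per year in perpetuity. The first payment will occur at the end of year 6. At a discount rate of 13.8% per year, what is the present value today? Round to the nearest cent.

£8087.03

Value at end of year 5: C / r = £2,130.00 / 0.138 = £15,434.7826
Discount to today: PV = £15,434.7826 / (1 + 0.138)^5 = £15,434.7826 / 1.908584 = £8,087.03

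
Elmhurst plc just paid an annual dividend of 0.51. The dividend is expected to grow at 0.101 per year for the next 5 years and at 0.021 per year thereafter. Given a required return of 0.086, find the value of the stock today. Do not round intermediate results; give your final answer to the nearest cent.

11.24

D_1 = 0.56151
D_2 = 0.61822
D_3 = 0.68066
D_4 = 0.74941
D_5 = 0.82510
Terminal value at year 5: TV = D_5×(1+g_2)/(r−g_2) = 0.84243/0.065 = 12.96042
P_0 = D_1/(1+r)^1 + D_2/(1+r)^2 + D_3/(1+r)^3 + D_4/(1+r)^4 + D_5/(1+r)^5 + TV/(1+r)^5
    = 0.51704 + 0.52419 + 0.53143 + 0.53877 + 0.54621 + 8.57966 = 11.23729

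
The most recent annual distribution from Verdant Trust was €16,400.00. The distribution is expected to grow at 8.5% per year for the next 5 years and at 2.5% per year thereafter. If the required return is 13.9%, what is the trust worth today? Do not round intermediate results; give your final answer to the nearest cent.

D_1 = 17794.00000
D_2 = 19306.49000
D_3 = 20947.54165
D_4 = 22728.08269
D_5 = 24659.96972
Terminal value at year 5: TV = D_5×(1+g_2)/(r−g_2) = 25276.46896/0.114 = 221723.41195
P_0 = D_1/(1+r)^1 + D_2/(1+r)^2 + D_3/(1+r)^3 + D_4/(1+r)^4 + D_5/(1+r)^5 + TV/(1+r)^5
    = 15622.47586 + 14881.81414 + 14176.26720 + 13504.17025 + 12863.93742 + 115662.59520 = 186711.26006

€186711.26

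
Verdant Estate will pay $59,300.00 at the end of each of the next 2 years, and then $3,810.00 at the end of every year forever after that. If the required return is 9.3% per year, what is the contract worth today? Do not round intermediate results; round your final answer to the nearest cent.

PV of 2-year annuity: $59,300.00 × [1 − (1+0.093)^−2] / 0.093 = 103892.35667
Perpetuity value at year 2: $3,810.00 / 0.093 = 40967.74194
PV of perpetuity: 40967.74194 / (1+0.093)^2 = 34292.70182
Total PV = 103892.35667 + 34292.70182 = 138185.05849

$138185.06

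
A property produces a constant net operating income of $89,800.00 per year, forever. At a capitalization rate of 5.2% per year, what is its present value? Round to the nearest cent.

Level perpetuity: PV = C / r = $89,800.00 / 0.052 = $1,726,923.08

$1726923.08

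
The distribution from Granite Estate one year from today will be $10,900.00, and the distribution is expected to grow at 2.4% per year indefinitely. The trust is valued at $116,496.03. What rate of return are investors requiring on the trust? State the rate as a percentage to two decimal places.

P = D₁/(r − g) ⇒ r = D₁/P + g = $10,900.0000/$116,496.03 + 0.024 = 0.093565 + 0.024 = 0.117565

11.76%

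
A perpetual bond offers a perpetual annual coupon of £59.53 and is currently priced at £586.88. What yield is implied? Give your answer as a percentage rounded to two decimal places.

P = C/r ⇒ r = C/P = £59.53/£586.88 = 0.101435

10.14%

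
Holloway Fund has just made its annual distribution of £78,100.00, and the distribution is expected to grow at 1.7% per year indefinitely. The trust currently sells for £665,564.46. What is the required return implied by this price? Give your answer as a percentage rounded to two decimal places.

13.63%

D₁ = £78,100.00 × 1.017 = £79,427.7000
P = D₁/(r − g) ⇒ r = D₁/P + g = £79,427.7000/£665,564.46 + 0.017 = 0.119339 + 0.017 = 0.136339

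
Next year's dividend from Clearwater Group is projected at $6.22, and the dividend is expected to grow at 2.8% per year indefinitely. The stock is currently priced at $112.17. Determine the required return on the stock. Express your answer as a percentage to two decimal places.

P = D₁/(r − g) ⇒ r = D₁/P + g = $6.2200/$112.17 + 0.028 = 0.055452 + 0.028 = 0.083452

8.35%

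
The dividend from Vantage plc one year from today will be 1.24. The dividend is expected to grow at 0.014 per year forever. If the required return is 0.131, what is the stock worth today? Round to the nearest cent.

10.60

Growing perpetuity: P = D₁ / (r − g) = 1.2400 / (0.131 − 0.014) = 10.60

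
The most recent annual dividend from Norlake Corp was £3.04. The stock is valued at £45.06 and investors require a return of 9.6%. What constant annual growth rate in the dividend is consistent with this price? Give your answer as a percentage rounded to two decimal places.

P = D₀(1+g)/(r−g) ⇒ P(r−g) = D₀(1+g) ⇒ g(P+D₀) = P·r − D₀
g = (P·r − D₀)/(P + D₀) = (£45.06×0.096 − £3.04) / (£45.06 + £3.04) = 0.026731

2.67%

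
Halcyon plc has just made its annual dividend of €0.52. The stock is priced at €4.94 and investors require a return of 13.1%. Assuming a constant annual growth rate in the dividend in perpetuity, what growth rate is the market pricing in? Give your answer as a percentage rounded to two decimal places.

2.33%

P = D₀(1+g)/(r−g) ⇒ P(r−g) = D₀(1+g) ⇒ g(P+D₀) = P·r − D₀
g = (P·r − D₀)/(P + D₀) = (€4.94×0.131 − €0.52) / (€4.94 + €0.52) = 0.023286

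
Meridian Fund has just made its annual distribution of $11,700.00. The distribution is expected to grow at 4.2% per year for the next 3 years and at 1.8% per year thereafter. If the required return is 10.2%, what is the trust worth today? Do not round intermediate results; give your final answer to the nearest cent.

D_1 = 12191.40000
D_2 = 12703.43880
D_3 = 13236.98323
Terminal value at year 3: TV = D_3×(1+g_2)/(r−g_2) = 13475.24893/0.084 = 160419.63009
P_0 = D_1/(1+r)^1 + D_2/(1+r)^2 + D_3/(1+r)^3 + TV/(1+r)^3
    = 11062.97641 + 10460.63649 + 9891.09186 + 119870.61321 = 151285.31797

$151285.32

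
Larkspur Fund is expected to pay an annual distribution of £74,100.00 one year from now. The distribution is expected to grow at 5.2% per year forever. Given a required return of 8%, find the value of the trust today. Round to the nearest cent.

£2646428.57

Growing perpetuity: P = D₁ / (r − g) = £74,100.0000 / (0.08 − 0.052) = £2,646,428.57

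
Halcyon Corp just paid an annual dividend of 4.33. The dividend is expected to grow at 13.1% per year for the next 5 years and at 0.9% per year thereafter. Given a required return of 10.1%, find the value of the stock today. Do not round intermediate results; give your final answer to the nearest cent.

D_1 = 4.89723
D_2 = 5.53877
D_3 = 6.26435
D_4 = 7.08497
D_5 = 8.01311
Terminal value at year 5: TV = D_5×(1+g_2)/(r−g_2) = 8.08522/0.092 = 87.88288
P_0 = D_1/(1+r)^1 + D_2/(1+r)^2 + D_3/(1+r)^3 + D_4/(1+r)^4 + D_5/(1+r)^5 + TV/(1+r)^5
    = 4.44798 + 4.56918 + 4.69368 + 4.82158 + 4.95295 + 54.32099 = 77.80637

77.81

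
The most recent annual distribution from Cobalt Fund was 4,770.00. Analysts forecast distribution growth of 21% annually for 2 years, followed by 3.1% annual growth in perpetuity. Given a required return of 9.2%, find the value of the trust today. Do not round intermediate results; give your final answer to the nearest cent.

110127.77

D_1 = 5771.70000
D_2 = 6983.75700
Terminal value at year 2: TV = D_2×(1+g_2)/(r−g_2) = 7200.25347/0.061 = 118036.94208
P_0 = D_1/(1+r)^1 + D_2/(1+r)^2 + TV/(1+r)^2
    = 5285.43956 + 5856.57680 + 98985.74890 = 110127.76527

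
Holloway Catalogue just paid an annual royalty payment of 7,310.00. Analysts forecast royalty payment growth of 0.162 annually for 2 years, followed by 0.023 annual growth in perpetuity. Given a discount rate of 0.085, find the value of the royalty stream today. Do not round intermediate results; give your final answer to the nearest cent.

154555.16

D_1 = 8494.22000
D_2 = 9870.28364
Terminal value at year 2: TV = D_2×(1+g_2)/(r−g_2) = 10097.30016/0.062 = 162859.68006
P_0 = D_1/(1+r)^1 + D_2/(1+r)^2 + TV/(1+r)^2
    = 7828.77419 + 8384.36462 + 138342.01623 = 154555.15505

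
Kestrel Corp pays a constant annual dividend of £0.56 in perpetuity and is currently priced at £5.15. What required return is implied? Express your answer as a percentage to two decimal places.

10.87%

P = C/r ⇒ r = C/P = £0.56/£5.15 = 0.108738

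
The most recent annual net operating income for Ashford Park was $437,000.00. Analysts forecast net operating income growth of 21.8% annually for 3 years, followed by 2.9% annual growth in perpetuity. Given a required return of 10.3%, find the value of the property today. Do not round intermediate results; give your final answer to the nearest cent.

D_1 = 532266.00000
D_2 = 648299.98800
D_3 = 789629.38538
Terminal value at year 3: TV = D_3×(1+g_2)/(r−g_2) = 812528.63756/0.074 = 10980116.72379
P_0 = D_1/(1+r)^1 + D_2/(1+r)^2 + D_3/(1+r)^3 + TV/(1+r)^3
    = 482562.10335 + 532874.56200 + 588432.65323 + 8182394.59698 = 9786263.91557

$9786263.92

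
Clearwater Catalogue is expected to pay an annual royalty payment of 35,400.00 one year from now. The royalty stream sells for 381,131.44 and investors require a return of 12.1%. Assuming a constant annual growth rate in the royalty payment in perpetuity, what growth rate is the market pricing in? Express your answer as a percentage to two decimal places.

2.81%

P = D₁/(r−g) ⇒ g = r − D₁/P = 0.121 − 35,400.00/381,131.44 = 0.028119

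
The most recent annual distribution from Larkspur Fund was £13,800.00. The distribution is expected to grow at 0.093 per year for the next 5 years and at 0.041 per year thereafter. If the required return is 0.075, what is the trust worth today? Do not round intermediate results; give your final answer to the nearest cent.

£531646.62

D_1 = 15083.40000
D_2 = 16486.15620
D_3 = 18019.36873
D_4 = 19695.17002
D_5 = 21526.82083
Terminal value at year 5: TV = D_5×(1+g_2)/(r−g_2) = 22409.42048/0.034 = 659100.60247
P_0 = D_1/(1+r)^1 + D_2/(1+r)^2 + D_3/(1+r)^3 + D_4/(1+r)^4 + D_5/(1+r)^5 + TV/(1+r)^5
    = 14031.06977 + 14266.00861 + 14504.88131 + 14747.75374 + 14994.69288 + 459102.21424 = 531646.62055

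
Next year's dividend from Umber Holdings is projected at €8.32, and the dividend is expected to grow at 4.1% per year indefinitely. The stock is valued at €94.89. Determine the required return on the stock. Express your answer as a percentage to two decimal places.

12.87%

P = D₁/(r − g) ⇒ r = D₁/P + g = €8.3200/€94.89 + 0.041 = 0.087680 + 0.041 = 0.128680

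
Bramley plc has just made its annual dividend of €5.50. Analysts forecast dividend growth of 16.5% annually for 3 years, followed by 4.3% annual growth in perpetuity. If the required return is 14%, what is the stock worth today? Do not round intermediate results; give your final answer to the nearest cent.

D_1 = 6.40750
D_2 = 7.46474
D_3 = 8.69642
Terminal value at year 3: TV = D_3×(1+g_2)/(r−g_2) = 9.07037/0.097 = 93.50892
P_0 = D_1/(1+r)^1 + D_2/(1+r)^2 + D_3/(1+r)^3 + TV/(1+r)^3
    = 5.62061 + 5.74387 + 5.86984 + 63.11586 = 80.35018

€80.35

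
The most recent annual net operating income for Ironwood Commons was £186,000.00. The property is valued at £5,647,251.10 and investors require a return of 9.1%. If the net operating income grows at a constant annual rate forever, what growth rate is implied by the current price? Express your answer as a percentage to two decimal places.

P = D₀(1+g)/(r−g) ⇒ P(r−g) = D₀(1+g) ⇒ g(P+D₀) = P·r − D₀
g = (P·r − D₀)/(P + D₀) = (£5,647,251.10×0.091 − £186,000.00) / (£5,647,251.10 + £186,000.00) = 0.056212

5.62%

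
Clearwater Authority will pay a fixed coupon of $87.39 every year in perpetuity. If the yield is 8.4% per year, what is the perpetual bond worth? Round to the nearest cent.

$1040.36

Level perpetuity: PV = C / r = $87.39 / 0.084 = $1,040.36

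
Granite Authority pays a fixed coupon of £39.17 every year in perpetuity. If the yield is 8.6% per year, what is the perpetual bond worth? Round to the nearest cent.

£455.47

Level perpetuity: PV = C / r = £39.17 / 0.086 = £455.47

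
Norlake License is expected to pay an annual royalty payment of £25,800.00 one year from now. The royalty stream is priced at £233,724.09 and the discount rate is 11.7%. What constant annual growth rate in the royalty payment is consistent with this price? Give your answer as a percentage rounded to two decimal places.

P = D₁/(r−g) ⇒ g = r − D₁/P = 0.117 − £25,800.00/£233,724.09 = 0.006613

0.66%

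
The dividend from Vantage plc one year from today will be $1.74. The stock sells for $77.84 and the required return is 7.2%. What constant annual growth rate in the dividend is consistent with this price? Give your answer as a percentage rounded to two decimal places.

P = D₁/(r−g) ⇒ g = r − D₁/P = 0.072 − $1.74/$77.84 = 0.049646

4.96%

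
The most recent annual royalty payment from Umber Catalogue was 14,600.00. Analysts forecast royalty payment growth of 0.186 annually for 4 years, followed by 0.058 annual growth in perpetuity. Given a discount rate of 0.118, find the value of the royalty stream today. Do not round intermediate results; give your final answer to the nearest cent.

D_1 = 17315.60000
D_2 = 20536.30160
D_3 = 24356.05370
D_4 = 28886.27969
Terminal value at year 4: TV = D_4×(1+g_2)/(r−g_2) = 30561.68391/0.06 = 509361.39845
P_0 = D_1/(1+r)^1 + D_2/(1+r)^2 + D_3/(1+r)^3 + D_4/(1+r)^4 + TV/(1+r)^4
    = 15488.01431 + 16430.04023 + 17429.36289 + 18489.46725 + 326030.93917 = 393867.82384

393867.82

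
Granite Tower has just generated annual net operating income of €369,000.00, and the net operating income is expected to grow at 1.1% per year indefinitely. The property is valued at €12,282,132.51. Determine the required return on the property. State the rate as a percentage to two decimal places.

D₁ = €369,000.00 × 1.011 = €373,059.0000
P = D₁/(r − g) ⇒ r = D₁/P + g = €373,059.0000/€12,282,132.51 + 0.011 = 0.030374 + 0.011 = 0.041374

4.14%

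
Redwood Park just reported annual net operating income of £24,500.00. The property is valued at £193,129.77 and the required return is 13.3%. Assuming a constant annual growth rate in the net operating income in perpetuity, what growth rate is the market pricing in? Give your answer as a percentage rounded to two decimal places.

P = D₀(1+g)/(r−g) ⇒ P(r−g) = D₀(1+g) ⇒ g(P+D₀) = P·r − D₀
g = (P·r − D₀)/(P + D₀) = (£193,129.77×0.133 − £24,500.00) / (£193,129.77 + £24,500.00) = 0.005451

0.55%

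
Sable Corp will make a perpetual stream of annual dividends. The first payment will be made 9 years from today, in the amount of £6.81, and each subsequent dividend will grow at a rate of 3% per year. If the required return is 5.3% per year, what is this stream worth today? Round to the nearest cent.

Value at end of year 8: C₁ / (r − g) = £6.81 / (0.053 − 0.03) = £296.0870
Discount to today: PV = £296.0870 / (1 + 0.053)^8 = £296.0870 / 1.511565 = £195.88

£195.88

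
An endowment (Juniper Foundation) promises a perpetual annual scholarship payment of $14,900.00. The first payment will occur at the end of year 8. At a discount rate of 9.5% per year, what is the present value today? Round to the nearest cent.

$83092.88

Value at end of year 7: C / r = $14,900.00 / 0.095 = $156,842.1053
Discount to today: PV = $156,842.1053 / (1 + 0.095)^7 = $156,842.1053 / 1.887552 = $83,092.88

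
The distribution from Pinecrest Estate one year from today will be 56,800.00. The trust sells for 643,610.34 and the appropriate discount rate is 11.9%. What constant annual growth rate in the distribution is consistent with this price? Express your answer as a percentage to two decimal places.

P = D₁/(r−g) ⇒ g = r − D₁/P = 0.119 − 56,800.00/643,610.34 = 0.030748

3.07%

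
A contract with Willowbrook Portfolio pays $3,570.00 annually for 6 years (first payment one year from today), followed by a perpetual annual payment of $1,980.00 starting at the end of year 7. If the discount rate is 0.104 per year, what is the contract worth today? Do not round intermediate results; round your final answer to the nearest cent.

$25882.90

PV of 6-year annuity: $3,570.00 × [1 − (1+0.104)^−6] / 0.104 = 15367.70437
Perpetuity value at year 6: $1,980.00 / 0.104 = 19038.46154
PV of perpetuity: 19038.46154 / (1+0.104)^6 = 10515.19693
Total PV = 15367.70437 + 10515.19693 = 25882.90130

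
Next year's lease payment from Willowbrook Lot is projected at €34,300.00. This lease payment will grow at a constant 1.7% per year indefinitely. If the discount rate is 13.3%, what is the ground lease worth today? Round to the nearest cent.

Growing perpetuity: P = D₁ / (r − g) = €34,300.0000 / (0.133 − 0.017) = €295,689.66

€295689.66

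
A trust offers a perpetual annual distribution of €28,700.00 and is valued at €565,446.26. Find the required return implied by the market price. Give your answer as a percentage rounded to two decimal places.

P = C/r ⇒ r = C/P = €28,700.00/€565,446.26 = 0.050756

5.08%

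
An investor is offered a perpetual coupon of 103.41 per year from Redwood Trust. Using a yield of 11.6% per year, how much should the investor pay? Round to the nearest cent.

891.47

Level perpetuity: PV = C / r = 103.41 / 0.116 = 891.47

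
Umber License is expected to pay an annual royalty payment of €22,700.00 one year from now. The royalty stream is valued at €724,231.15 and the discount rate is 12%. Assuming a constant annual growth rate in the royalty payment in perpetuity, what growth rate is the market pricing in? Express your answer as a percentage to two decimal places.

8.87%

P = D₁/(r−g) ⇒ g = r − D₁/P = 0.12 − €22,700.00/€724,231.15 = 0.088656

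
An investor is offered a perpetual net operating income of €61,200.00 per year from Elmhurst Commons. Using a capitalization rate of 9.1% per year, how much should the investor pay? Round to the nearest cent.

€672527.47

Level perpetuity: PV = C / r = €61,200.00 / 0.091 = €672,527.47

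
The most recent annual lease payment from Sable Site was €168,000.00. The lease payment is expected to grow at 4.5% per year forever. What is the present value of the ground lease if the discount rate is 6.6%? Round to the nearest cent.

D₁ = D₀ × (1 + g) = €168,000.00 × 1.045 = €175,560.0000
Growing perpetuity: P = D₁ / (r − g) = €175,560.0000 / (0.066 − 0.045) = €8,360,000.00

€8360000.00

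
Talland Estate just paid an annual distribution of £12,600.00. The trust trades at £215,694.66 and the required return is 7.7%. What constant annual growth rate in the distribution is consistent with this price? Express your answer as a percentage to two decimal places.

P = D₀(1+g)/(r−g) ⇒ P(r−g) = D₀(1+g) ⇒ g(P+D₀) = P·r − D₀
g = (P·r − D₀)/(P + D₀) = (£215,694.66×0.077 − £12,600.00) / (£215,694.66 + £12,600.00) = 0.017558

1.76%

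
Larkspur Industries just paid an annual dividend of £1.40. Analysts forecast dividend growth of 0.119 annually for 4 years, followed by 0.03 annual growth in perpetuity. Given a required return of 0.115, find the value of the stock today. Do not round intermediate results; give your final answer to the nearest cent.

£22.86

D_1 = 1.56660
D_2 = 1.75303
D_3 = 1.96164
D_4 = 2.19507
Terminal value at year 4: TV = D_4×(1+g_2)/(r−g_2) = 2.26092/0.085 = 26.59908
P_0 = D_1/(1+r)^1 + D_2/(1+r)^2 + D_3/(1+r)^3 + D_4/(1+r)^4 + TV/(1+r)^4
    = 1.40502 + 1.41006 + 1.41512 + 1.42020 + 17.20946 = 22.85986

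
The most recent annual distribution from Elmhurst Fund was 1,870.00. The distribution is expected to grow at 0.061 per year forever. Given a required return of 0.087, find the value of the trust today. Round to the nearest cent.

76310.38

D₁ = D₀ × (1 + g) = 1,870.00 × 1.061 = 1,984.0700
Growing perpetuity: P = D₁ / (r − g) = 1,984.0700 / (0.087 − 0.061) = 76,310.38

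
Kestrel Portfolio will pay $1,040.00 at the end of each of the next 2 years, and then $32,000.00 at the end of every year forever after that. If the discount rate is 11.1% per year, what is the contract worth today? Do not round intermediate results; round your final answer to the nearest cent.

PV of 2-year annuity: $1,040.00 × [1 − (1+0.111)^−2] / 0.111 = 1778.66211
Perpetuity value at year 2: $32,000.00 / 0.111 = 288288.28829
PV of perpetuity: 288288.28829 / (1+0.111)^2 = 233560.22322
Total PV = 1778.66211 + 233560.22322 = 235338.88534

$235338.89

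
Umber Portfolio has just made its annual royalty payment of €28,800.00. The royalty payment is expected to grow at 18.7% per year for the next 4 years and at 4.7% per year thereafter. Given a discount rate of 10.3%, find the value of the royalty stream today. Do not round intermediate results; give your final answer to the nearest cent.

€861058.63

D_1 = 34185.60000
D_2 = 40578.30720
D_3 = 48166.45065
D_4 = 57173.57692
Terminal value at year 4: TV = D_4×(1+g_2)/(r−g_2) = 59860.73503/0.056 = 1068941.69701
P_0 = D_1/(1+r)^1 + D_2/(1+r)^2 + D_3/(1+r)^3 + D_4/(1+r)^4 + TV/(1+r)^4
    = 30993.29102 + 33353.61419 + 35893.68997 + 38627.20761 + 722190.82802 = 861058.63081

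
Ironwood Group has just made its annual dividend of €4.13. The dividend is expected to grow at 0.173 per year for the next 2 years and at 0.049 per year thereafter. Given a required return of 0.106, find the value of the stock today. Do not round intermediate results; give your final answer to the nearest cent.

€94.52

D_1 = 4.84449
D_2 = 5.68259
Terminal value at year 2: TV = D_2×(1+g_2)/(r−g_2) = 5.96103/0.057 = 104.57954
P_0 = D_1/(1+r)^1 + D_2/(1+r)^2 + TV/(1+r)^2
    = 4.38019 + 4.64554 + 85.49416 = 94.51989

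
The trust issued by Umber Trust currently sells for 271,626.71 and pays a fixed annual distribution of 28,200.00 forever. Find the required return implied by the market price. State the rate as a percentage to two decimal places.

10.38%

P = C/r ⇒ r = C/P = 28,200.00/271,626.71 = 0.103819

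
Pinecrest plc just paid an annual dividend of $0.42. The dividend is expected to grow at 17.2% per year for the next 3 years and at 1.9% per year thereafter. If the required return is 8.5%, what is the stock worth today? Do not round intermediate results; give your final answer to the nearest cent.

D_1 = 0.49224
D_2 = 0.57691
D_3 = 0.67613
Terminal value at year 3: TV = D_3×(1+g_2)/(r−g_2) = 0.68898/0.066 = 10.43908
P_0 = D_1/(1+r)^1 + D_2/(1+r)^2 + D_3/(1+r)^3 + TV/(1+r)^3
    = 0.45368 + 0.49006 + 0.52935 + 8.17284 = 9.64593

$9.65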